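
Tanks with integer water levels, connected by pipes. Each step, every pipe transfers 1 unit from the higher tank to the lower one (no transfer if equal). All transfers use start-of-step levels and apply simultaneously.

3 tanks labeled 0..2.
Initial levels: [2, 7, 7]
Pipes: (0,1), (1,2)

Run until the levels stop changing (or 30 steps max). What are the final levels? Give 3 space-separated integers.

Step 1: flows [1->0,1=2] -> levels [3 6 7]
Step 2: flows [1->0,2->1] -> levels [4 6 6]
Step 3: flows [1->0,1=2] -> levels [5 5 6]
Step 4: flows [0=1,2->1] -> levels [5 6 5]
Step 5: flows [1->0,1->2] -> levels [6 4 6]
Step 6: flows [0->1,2->1] -> levels [5 6 5]
  -> period-2 cycle: step 6 state = step 4 state; never stabilizes
  -> state at step 30: (30-4) mod 2 = 0, same as step 4 -> [5 6 5]

Answer: 5 6 5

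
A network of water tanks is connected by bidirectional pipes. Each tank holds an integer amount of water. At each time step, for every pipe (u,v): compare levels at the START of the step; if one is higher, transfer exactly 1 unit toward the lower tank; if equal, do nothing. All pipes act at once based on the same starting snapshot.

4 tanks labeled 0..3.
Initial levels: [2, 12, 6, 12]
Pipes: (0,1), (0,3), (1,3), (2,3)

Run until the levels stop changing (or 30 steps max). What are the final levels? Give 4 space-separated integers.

Answer: 7 7 8 10

Derivation:
Step 1: flows [1->0,3->0,1=3,3->2] -> levels [4 11 7 10]
Step 2: flows [1->0,3->0,1->3,3->2] -> levels [6 9 8 9]
Step 3: flows [1->0,3->0,1=3,3->2] -> levels [8 8 9 7]
Step 4: flows [0=1,0->3,1->3,2->3] -> levels [7 7 8 10]
Step 5: flows [0=1,3->0,3->1,3->2] -> levels [8 8 9 7]
  -> period-2 cycle: step 5 state = step 3 state; never stabilizes
  -> state at step 30: (30-3) mod 2 = 1, same as step 4 -> [7 7 8 10]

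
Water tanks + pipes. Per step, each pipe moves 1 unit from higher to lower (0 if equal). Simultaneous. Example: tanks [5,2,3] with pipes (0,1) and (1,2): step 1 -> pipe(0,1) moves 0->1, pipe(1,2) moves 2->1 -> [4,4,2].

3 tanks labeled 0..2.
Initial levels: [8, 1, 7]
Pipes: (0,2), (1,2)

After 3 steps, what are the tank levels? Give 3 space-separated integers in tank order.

Answer: 6 4 6

Derivation:
Step 1: flows [0->2,2->1] -> levels [7 2 7]
Step 2: flows [0=2,2->1] -> levels [7 3 6]
Step 3: flows [0->2,2->1] -> levels [6 4 6]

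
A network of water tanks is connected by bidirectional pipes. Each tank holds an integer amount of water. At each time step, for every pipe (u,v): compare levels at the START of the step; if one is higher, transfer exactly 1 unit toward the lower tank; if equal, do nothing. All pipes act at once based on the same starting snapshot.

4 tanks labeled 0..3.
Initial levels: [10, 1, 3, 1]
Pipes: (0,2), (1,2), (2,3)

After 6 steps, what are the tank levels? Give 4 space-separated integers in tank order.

Step 1: flows [0->2,2->1,2->3] -> levels [9 2 2 2]
Step 2: flows [0->2,1=2,2=3] -> levels [8 2 3 2]
Step 3: flows [0->2,2->1,2->3] -> levels [7 3 2 3]
Step 4: flows [0->2,1->2,3->2] -> levels [6 2 5 2]
Step 5: flows [0->2,2->1,2->3] -> levels [5 3 4 3]
Step 6: flows [0->2,2->1,2->3] -> levels [4 4 3 4]

Answer: 4 4 3 4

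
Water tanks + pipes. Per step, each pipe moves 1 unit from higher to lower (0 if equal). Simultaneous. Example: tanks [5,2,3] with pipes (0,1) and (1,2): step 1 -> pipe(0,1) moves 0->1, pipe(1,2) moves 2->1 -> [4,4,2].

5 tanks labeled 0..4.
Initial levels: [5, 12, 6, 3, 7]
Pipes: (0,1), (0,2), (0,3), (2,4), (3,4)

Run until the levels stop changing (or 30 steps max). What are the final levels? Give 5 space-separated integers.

Step 1: flows [1->0,2->0,0->3,4->2,4->3] -> levels [6 11 6 5 5]
Step 2: flows [1->0,0=2,0->3,2->4,3=4] -> levels [6 10 5 6 6]
Step 3: flows [1->0,0->2,0=3,4->2,3=4] -> levels [6 9 7 6 5]
Step 4: flows [1->0,2->0,0=3,2->4,3->4] -> levels [8 8 5 5 7]
Step 5: flows [0=1,0->2,0->3,4->2,4->3] -> levels [6 8 7 7 5]
Step 6: flows [1->0,2->0,3->0,2->4,3->4] -> levels [9 7 5 5 7]
Step 7: flows [0->1,0->2,0->3,4->2,4->3] -> levels [6 8 7 7 5]
  -> period-2 cycle: step 7 state = step 5 state; never stabilizes
  -> state at step 30: (30-5) mod 2 = 1, same as step 6 -> [9 7 5 5 7]

Answer: 9 7 5 5 7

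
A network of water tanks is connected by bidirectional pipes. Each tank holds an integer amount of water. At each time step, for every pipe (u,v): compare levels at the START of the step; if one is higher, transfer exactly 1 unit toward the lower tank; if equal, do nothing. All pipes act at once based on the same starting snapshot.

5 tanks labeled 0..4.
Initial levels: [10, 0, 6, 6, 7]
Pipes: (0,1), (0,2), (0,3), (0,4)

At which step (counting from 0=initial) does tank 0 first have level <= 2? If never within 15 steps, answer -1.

Answer: -1

Derivation:
Step 1: flows [0->1,0->2,0->3,0->4] -> levels [6 1 7 7 8]
Step 2: flows [0->1,2->0,3->0,4->0] -> levels [8 2 6 6 7]
Step 3: flows [0->1,0->2,0->3,0->4] -> levels [4 3 7 7 8]
Step 4: flows [0->1,2->0,3->0,4->0] -> levels [6 4 6 6 7]
Step 5: flows [0->1,0=2,0=3,4->0] -> levels [6 5 6 6 6]
Step 6: flows [0->1,0=2,0=3,0=4] -> levels [5 6 6 6 6]
Step 7: flows [1->0,2->0,3->0,4->0] -> levels [9 5 5 5 5]
Step 8: flows [0->1,0->2,0->3,0->4] -> levels [5 6 6 6 6]
  -> period-2 cycle (repeats step 6); tank 0 never drops to <=2
Tank 0 never reaches <=2 within 15 steps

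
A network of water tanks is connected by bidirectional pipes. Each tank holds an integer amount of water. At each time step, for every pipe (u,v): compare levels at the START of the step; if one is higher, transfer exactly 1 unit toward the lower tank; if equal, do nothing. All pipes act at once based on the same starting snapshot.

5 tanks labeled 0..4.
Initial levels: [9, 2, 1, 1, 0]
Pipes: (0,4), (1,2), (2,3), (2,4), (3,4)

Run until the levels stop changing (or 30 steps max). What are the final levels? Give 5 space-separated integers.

Step 1: flows [0->4,1->2,2=3,2->4,3->4] -> levels [8 1 1 0 3]
Step 2: flows [0->4,1=2,2->3,4->2,4->3] -> levels [7 1 1 2 2]
Step 3: flows [0->4,1=2,3->2,4->2,3=4] -> levels [6 1 3 1 2]
Step 4: flows [0->4,2->1,2->3,2->4,4->3] -> levels [5 2 0 3 3]
Step 5: flows [0->4,1->2,3->2,4->2,3=4] -> levels [4 1 3 2 3]
Step 6: flows [0->4,2->1,2->3,2=4,4->3] -> levels [3 2 1 4 3]
Step 7: flows [0=4,1->2,3->2,4->2,3->4] -> levels [3 1 4 2 3]
Step 8: flows [0=4,2->1,2->3,2->4,4->3] -> levels [3 2 1 4 3]
  -> period-2 cycle: step 8 state = step 6 state; never stabilizes
  -> state at step 30: (30-6) mod 2 = 0, same as step 6 -> [3 2 1 4 3]

Answer: 3 2 1 4 3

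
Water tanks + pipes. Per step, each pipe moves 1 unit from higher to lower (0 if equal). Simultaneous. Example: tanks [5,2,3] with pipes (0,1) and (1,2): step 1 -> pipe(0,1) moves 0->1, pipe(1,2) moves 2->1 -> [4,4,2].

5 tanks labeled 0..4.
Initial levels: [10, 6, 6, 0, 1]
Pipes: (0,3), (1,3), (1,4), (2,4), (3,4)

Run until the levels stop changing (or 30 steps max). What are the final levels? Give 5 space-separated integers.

Step 1: flows [0->3,1->3,1->4,2->4,4->3] -> levels [9 4 5 3 2]
Step 2: flows [0->3,1->3,1->4,2->4,3->4] -> levels [8 2 4 4 5]
Step 3: flows [0->3,3->1,4->1,4->2,4->3] -> levels [7 4 5 5 2]
Step 4: flows [0->3,3->1,1->4,2->4,3->4] -> levels [6 4 4 4 5]
Step 5: flows [0->3,1=3,4->1,4->2,4->3] -> levels [5 5 5 6 2]
Step 6: flows [3->0,3->1,1->4,2->4,3->4] -> levels [6 5 4 3 5]
Step 7: flows [0->3,1->3,1=4,4->2,4->3] -> levels [5 4 5 6 3]
Step 8: flows [3->0,3->1,1->4,2->4,3->4] -> levels [6 4 4 3 6]
Step 9: flows [0->3,1->3,4->1,4->2,4->3] -> levels [5 4 5 6 3]
  -> period-2 cycle: step 9 state = step 7 state; never stabilizes
  -> state at step 30: (30-7) mod 2 = 1, same as step 8 -> [6 4 4 3 6]

Answer: 6 4 4 3 6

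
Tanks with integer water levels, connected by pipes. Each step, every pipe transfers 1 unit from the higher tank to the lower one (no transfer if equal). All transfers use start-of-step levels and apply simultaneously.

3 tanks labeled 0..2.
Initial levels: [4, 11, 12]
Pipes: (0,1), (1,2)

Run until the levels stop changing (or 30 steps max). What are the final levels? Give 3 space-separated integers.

Answer: 9 9 9

Derivation:
Step 1: flows [1->0,2->1] -> levels [5 11 11]
Step 2: flows [1->0,1=2] -> levels [6 10 11]
Step 3: flows [1->0,2->1] -> levels [7 10 10]
Step 4: flows [1->0,1=2] -> levels [8 9 10]
Step 5: flows [1->0,2->1] -> levels [9 9 9]
Step 6: flows [0=1,1=2] -> levels [9 9 9]
  -> stable (no change)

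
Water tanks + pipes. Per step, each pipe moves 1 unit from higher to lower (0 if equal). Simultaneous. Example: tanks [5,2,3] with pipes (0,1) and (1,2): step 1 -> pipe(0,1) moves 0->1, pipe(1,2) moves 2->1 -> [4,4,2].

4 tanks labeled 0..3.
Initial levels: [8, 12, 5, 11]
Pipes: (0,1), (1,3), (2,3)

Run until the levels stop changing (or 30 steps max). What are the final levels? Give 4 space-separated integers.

Answer: 9 10 9 8

Derivation:
Step 1: flows [1->0,1->3,3->2] -> levels [9 10 6 11]
Step 2: flows [1->0,3->1,3->2] -> levels [10 10 7 9]
Step 3: flows [0=1,1->3,3->2] -> levels [10 9 8 9]
Step 4: flows [0->1,1=3,3->2] -> levels [9 10 9 8]
Step 5: flows [1->0,1->3,2->3] -> levels [10 8 8 10]
Step 6: flows [0->1,3->1,3->2] -> levels [9 10 9 8]
  -> period-2 cycle: step 6 state = step 4 state; never stabilizes
  -> state at step 30: (30-4) mod 2 = 0, same as step 4 -> [9 10 9 8]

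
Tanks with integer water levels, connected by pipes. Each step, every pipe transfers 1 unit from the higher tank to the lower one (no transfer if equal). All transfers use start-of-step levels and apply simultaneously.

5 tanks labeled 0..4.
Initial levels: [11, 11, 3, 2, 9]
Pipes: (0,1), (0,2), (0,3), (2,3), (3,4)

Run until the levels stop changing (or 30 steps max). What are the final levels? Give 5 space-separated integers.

Step 1: flows [0=1,0->2,0->3,2->3,4->3] -> levels [9 11 3 5 8]
Step 2: flows [1->0,0->2,0->3,3->2,4->3] -> levels [8 10 5 6 7]
Step 3: flows [1->0,0->2,0->3,3->2,4->3] -> levels [7 9 7 7 6]
Step 4: flows [1->0,0=2,0=3,2=3,3->4] -> levels [8 8 7 6 7]
Step 5: flows [0=1,0->2,0->3,2->3,4->3] -> levels [6 8 7 9 6]
Step 6: flows [1->0,2->0,3->0,3->2,3->4] -> levels [9 7 7 6 7]
Step 7: flows [0->1,0->2,0->3,2->3,4->3] -> levels [6 8 7 9 6]
  -> period-2 cycle: step 7 state = step 5 state; never stabilizes
  -> state at step 30: (30-5) mod 2 = 1, same as step 6 -> [9 7 7 6 7]

Answer: 9 7 7 6 7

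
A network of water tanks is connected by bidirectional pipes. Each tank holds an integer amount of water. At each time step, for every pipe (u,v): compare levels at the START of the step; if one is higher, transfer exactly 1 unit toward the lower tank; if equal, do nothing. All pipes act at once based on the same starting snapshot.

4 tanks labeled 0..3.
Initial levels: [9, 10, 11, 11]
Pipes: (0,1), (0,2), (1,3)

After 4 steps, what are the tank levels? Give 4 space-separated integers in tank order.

Answer: 9 11 11 10

Derivation:
Step 1: flows [1->0,2->0,3->1] -> levels [11 10 10 10]
Step 2: flows [0->1,0->2,1=3] -> levels [9 11 11 10]
Step 3: flows [1->0,2->0,1->3] -> levels [11 9 10 11]
Step 4: flows [0->1,0->2,3->1] -> levels [9 11 11 10]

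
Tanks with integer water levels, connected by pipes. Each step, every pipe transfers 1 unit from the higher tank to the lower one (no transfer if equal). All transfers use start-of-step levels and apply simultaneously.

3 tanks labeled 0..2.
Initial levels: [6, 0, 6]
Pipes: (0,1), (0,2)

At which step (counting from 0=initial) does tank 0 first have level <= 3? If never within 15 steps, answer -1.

Answer: -1

Derivation:
Step 1: flows [0->1,0=2] -> levels [5 1 6]
Step 2: flows [0->1,2->0] -> levels [5 2 5]
Step 3: flows [0->1,0=2] -> levels [4 3 5]
Step 4: flows [0->1,2->0] -> levels [4 4 4]
Step 5: flows [0=1,0=2] -> levels [4 4 4]
  -> stable; tank 0 stays at 4 > 3
Tank 0 never reaches <=3 within 15 steps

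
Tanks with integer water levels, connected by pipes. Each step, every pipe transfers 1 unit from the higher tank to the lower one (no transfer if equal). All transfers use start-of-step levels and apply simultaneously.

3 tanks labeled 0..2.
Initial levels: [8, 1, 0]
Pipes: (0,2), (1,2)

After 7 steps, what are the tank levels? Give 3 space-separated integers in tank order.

Answer: 3 3 3

Derivation:
Step 1: flows [0->2,1->2] -> levels [7 0 2]
Step 2: flows [0->2,2->1] -> levels [6 1 2]
Step 3: flows [0->2,2->1] -> levels [5 2 2]
Step 4: flows [0->2,1=2] -> levels [4 2 3]
Step 5: flows [0->2,2->1] -> levels [3 3 3]
Step 6: flows [0=2,1=2] -> levels [3 3 3]
  -> stable; steps 7..7 unchanged -> [3 3 3]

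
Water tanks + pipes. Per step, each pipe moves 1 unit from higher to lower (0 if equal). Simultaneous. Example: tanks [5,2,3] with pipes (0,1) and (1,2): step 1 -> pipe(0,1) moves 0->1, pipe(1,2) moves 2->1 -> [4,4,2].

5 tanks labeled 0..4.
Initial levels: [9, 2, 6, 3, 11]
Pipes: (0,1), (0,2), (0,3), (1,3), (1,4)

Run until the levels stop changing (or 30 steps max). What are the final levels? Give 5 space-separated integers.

Step 1: flows [0->1,0->2,0->3,3->1,4->1] -> levels [6 5 7 3 10]
Step 2: flows [0->1,2->0,0->3,1->3,4->1] -> levels [5 6 6 5 9]
Step 3: flows [1->0,2->0,0=3,1->3,4->1] -> levels [7 5 5 6 8]
Step 4: flows [0->1,0->2,0->3,3->1,4->1] -> levels [4 8 6 6 7]
Step 5: flows [1->0,2->0,3->0,1->3,1->4] -> levels [7 5 5 6 8]
  -> period-2 cycle: step 5 state = step 3 state; never stabilizes
  -> state at step 30: (30-3) mod 2 = 1, same as step 4 -> [4 8 6 6 7]

Answer: 4 8 6 6 7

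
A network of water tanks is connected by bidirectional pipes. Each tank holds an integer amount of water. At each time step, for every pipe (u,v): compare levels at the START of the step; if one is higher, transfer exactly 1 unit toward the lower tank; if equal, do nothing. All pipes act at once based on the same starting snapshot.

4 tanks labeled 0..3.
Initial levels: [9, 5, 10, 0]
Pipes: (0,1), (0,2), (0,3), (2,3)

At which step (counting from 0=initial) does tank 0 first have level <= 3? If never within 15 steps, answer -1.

Answer: -1

Derivation:
Step 1: flows [0->1,2->0,0->3,2->3] -> levels [8 6 8 2]
Step 2: flows [0->1,0=2,0->3,2->3] -> levels [6 7 7 4]
Step 3: flows [1->0,2->0,0->3,2->3] -> levels [7 6 5 6]
Step 4: flows [0->1,0->2,0->3,3->2] -> levels [4 7 7 6]
Step 5: flows [1->0,2->0,3->0,2->3] -> levels [7 6 5 6]
  -> period-2 cycle (repeats step 3); tank 0 never drops to <=3
Tank 0 never reaches <=3 within 15 steps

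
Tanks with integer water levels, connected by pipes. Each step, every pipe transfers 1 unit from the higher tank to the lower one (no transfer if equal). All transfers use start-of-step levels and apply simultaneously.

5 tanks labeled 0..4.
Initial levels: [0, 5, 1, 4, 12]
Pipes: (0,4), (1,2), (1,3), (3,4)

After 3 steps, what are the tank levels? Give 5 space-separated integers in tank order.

Step 1: flows [4->0,1->2,1->3,4->3] -> levels [1 3 2 6 10]
Step 2: flows [4->0,1->2,3->1,4->3] -> levels [2 3 3 6 8]
Step 3: flows [4->0,1=2,3->1,4->3] -> levels [3 4 3 6 6]

Answer: 3 4 3 6 6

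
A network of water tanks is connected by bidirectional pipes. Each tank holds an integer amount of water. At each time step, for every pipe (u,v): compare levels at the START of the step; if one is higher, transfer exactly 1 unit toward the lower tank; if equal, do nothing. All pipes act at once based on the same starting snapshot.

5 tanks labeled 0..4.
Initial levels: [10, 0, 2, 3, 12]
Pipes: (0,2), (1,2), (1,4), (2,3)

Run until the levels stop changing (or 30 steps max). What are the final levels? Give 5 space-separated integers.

Step 1: flows [0->2,2->1,4->1,3->2] -> levels [9 2 3 2 11]
Step 2: flows [0->2,2->1,4->1,2->3] -> levels [8 4 2 3 10]
Step 3: flows [0->2,1->2,4->1,3->2] -> levels [7 4 5 2 9]
Step 4: flows [0->2,2->1,4->1,2->3] -> levels [6 6 4 3 8]
Step 5: flows [0->2,1->2,4->1,2->3] -> levels [5 6 5 4 7]
Step 6: flows [0=2,1->2,4->1,2->3] -> levels [5 6 5 5 6]
Step 7: flows [0=2,1->2,1=4,2=3] -> levels [5 5 6 5 6]
Step 8: flows [2->0,2->1,4->1,2->3] -> levels [6 7 3 6 5]
Step 9: flows [0->2,1->2,1->4,3->2] -> levels [5 5 6 5 6]
  -> period-2 cycle: step 9 state = step 7 state; never stabilizes
  -> state at step 30: (30-7) mod 2 = 1, same as step 8 -> [6 7 3 6 5]

Answer: 6 7 3 6 5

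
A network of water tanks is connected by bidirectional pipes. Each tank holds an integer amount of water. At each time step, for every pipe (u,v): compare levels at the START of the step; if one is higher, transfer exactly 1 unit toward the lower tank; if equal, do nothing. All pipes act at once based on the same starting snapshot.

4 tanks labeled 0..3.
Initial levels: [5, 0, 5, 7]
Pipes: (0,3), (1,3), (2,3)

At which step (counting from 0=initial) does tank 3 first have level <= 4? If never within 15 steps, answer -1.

Answer: 1

Derivation:
Step 1: flows [3->0,3->1,3->2] -> levels [6 1 6 4]
Tank 3 first reaches <=4 at step 1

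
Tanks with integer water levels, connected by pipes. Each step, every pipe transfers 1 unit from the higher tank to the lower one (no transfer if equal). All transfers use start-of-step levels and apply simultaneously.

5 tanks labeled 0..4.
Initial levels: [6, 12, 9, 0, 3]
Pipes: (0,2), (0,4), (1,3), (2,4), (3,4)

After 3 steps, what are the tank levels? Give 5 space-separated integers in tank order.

Answer: 4 9 6 6 5

Derivation:
Step 1: flows [2->0,0->4,1->3,2->4,4->3] -> levels [6 11 7 2 4]
Step 2: flows [2->0,0->4,1->3,2->4,4->3] -> levels [6 10 5 4 5]
Step 3: flows [0->2,0->4,1->3,2=4,4->3] -> levels [4 9 6 6 5]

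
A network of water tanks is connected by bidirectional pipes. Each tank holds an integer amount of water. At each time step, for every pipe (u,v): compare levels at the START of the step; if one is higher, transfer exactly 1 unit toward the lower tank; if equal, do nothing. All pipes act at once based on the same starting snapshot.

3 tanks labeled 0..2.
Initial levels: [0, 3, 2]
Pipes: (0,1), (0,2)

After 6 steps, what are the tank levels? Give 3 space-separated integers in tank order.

Step 1: flows [1->0,2->0] -> levels [2 2 1]
Step 2: flows [0=1,0->2] -> levels [1 2 2]
Step 3: flows [1->0,2->0] -> levels [3 1 1]
Step 4: flows [0->1,0->2] -> levels [1 2 2]
  -> period-2 cycle: step 4 state = step 2 state
  -> state at step 6: (6-2) mod 2 = 0, same as step 2 -> [1 2 2]

Answer: 1 2 2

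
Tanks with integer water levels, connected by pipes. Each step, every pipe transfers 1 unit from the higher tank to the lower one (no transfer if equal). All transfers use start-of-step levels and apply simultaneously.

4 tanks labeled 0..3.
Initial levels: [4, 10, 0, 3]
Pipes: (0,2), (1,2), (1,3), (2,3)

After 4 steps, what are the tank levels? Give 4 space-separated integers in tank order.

Answer: 4 5 5 3

Derivation:
Step 1: flows [0->2,1->2,1->3,3->2] -> levels [3 8 3 3]
Step 2: flows [0=2,1->2,1->3,2=3] -> levels [3 6 4 4]
Step 3: flows [2->0,1->2,1->3,2=3] -> levels [4 4 4 5]
Step 4: flows [0=2,1=2,3->1,3->2] -> levels [4 5 5 3]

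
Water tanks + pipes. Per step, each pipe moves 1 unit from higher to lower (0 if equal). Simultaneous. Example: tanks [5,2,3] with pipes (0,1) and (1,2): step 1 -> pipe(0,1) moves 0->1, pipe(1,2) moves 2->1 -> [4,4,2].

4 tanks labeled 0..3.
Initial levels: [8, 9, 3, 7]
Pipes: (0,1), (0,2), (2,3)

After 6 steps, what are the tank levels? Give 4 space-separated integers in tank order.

Answer: 6 8 7 6

Derivation:
Step 1: flows [1->0,0->2,3->2] -> levels [8 8 5 6]
Step 2: flows [0=1,0->2,3->2] -> levels [7 8 7 5]
Step 3: flows [1->0,0=2,2->3] -> levels [8 7 6 6]
Step 4: flows [0->1,0->2,2=3] -> levels [6 8 7 6]
Step 5: flows [1->0,2->0,2->3] -> levels [8 7 5 7]
Step 6: flows [0->1,0->2,3->2] -> levels [6 8 7 6]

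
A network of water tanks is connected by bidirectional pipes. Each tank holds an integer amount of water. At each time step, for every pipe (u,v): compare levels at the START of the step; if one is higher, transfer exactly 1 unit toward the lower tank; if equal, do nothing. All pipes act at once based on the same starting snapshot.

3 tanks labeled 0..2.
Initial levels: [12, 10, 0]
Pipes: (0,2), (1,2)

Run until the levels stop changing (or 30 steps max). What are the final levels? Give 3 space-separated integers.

Answer: 7 7 8

Derivation:
Step 1: flows [0->2,1->2] -> levels [11 9 2]
Step 2: flows [0->2,1->2] -> levels [10 8 4]
Step 3: flows [0->2,1->2] -> levels [9 7 6]
Step 4: flows [0->2,1->2] -> levels [8 6 8]
Step 5: flows [0=2,2->1] -> levels [8 7 7]
Step 6: flows [0->2,1=2] -> levels [7 7 8]
Step 7: flows [2->0,2->1] -> levels [8 8 6]
Step 8: flows [0->2,1->2] -> levels [7 7 8]
  -> period-2 cycle: step 8 state = step 6 state; never stabilizes
  -> state at step 30: (30-6) mod 2 = 0, same as step 6 -> [7 7 8]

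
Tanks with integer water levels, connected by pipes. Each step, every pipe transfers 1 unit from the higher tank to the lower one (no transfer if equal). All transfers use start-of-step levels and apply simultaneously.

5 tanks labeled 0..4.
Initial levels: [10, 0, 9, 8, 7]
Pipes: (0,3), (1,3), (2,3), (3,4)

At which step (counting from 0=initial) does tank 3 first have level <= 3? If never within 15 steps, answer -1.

Answer: -1

Derivation:
Step 1: flows [0->3,3->1,2->3,3->4] -> levels [9 1 8 8 8]
Step 2: flows [0->3,3->1,2=3,3=4] -> levels [8 2 8 8 8]
Step 3: flows [0=3,3->1,2=3,3=4] -> levels [8 3 8 7 8]
Step 4: flows [0->3,3->1,2->3,4->3] -> levels [7 4 7 9 7]
Step 5: flows [3->0,3->1,3->2,3->4] -> levels [8 5 8 5 8]
Step 6: flows [0->3,1=3,2->3,4->3] -> levels [7 5 7 8 7]
Step 7: flows [3->0,3->1,3->2,3->4] -> levels [8 6 8 4 8]
Step 8: flows [0->3,1->3,2->3,4->3] -> levels [7 5 7 8 7]
  -> period-2 cycle (repeats step 6); tank 3 never drops to <=3
Tank 3 never reaches <=3 within 15 steps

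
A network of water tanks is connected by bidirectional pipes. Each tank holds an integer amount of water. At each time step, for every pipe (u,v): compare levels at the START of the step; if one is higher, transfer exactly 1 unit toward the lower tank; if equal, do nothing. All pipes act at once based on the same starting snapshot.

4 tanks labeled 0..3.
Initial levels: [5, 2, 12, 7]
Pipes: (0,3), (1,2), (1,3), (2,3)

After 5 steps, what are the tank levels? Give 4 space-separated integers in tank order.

Step 1: flows [3->0,2->1,3->1,2->3] -> levels [6 4 10 6]
Step 2: flows [0=3,2->1,3->1,2->3] -> levels [6 6 8 6]
Step 3: flows [0=3,2->1,1=3,2->3] -> levels [6 7 6 7]
Step 4: flows [3->0,1->2,1=3,3->2] -> levels [7 6 8 5]
Step 5: flows [0->3,2->1,1->3,2->3] -> levels [6 6 6 8]

Answer: 6 6 6 8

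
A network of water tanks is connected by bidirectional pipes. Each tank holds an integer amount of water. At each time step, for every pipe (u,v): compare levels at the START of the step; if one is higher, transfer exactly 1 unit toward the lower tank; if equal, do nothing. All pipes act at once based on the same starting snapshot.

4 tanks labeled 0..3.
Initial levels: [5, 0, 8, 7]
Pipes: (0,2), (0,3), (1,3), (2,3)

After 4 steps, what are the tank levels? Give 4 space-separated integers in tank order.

Step 1: flows [2->0,3->0,3->1,2->3] -> levels [7 1 6 6]
Step 2: flows [0->2,0->3,3->1,2=3] -> levels [5 2 7 6]
Step 3: flows [2->0,3->0,3->1,2->3] -> levels [7 3 5 5]
Step 4: flows [0->2,0->3,3->1,2=3] -> levels [5 4 6 5]

Answer: 5 4 6 5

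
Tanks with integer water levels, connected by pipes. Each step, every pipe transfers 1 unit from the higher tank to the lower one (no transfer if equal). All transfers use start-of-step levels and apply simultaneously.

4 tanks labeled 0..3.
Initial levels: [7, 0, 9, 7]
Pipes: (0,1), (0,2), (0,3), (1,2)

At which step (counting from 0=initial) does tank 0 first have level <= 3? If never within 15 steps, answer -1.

Step 1: flows [0->1,2->0,0=3,2->1] -> levels [7 2 7 7]
Step 2: flows [0->1,0=2,0=3,2->1] -> levels [6 4 6 7]
Step 3: flows [0->1,0=2,3->0,2->1] -> levels [6 6 5 6]
Step 4: flows [0=1,0->2,0=3,1->2] -> levels [5 5 7 6]
Step 5: flows [0=1,2->0,3->0,2->1] -> levels [7 6 5 5]
Step 6: flows [0->1,0->2,0->3,1->2] -> levels [4 6 7 6]
Step 7: flows [1->0,2->0,3->0,2->1] -> levels [7 6 5 5]
  -> period-2 cycle (repeats step 5); tank 0 never drops to <=3
Tank 0 never reaches <=3 within 15 steps

Answer: -1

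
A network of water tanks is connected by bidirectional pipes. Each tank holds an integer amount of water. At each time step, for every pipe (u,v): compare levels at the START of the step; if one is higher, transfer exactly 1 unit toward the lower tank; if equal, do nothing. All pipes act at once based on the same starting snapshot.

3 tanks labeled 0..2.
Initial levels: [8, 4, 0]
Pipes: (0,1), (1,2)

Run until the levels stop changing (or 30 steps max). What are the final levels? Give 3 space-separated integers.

Step 1: flows [0->1,1->2] -> levels [7 4 1]
Step 2: flows [0->1,1->2] -> levels [6 4 2]
Step 3: flows [0->1,1->2] -> levels [5 4 3]
Step 4: flows [0->1,1->2] -> levels [4 4 4]
Step 5: flows [0=1,1=2] -> levels [4 4 4]
  -> stable (no change)

Answer: 4 4 4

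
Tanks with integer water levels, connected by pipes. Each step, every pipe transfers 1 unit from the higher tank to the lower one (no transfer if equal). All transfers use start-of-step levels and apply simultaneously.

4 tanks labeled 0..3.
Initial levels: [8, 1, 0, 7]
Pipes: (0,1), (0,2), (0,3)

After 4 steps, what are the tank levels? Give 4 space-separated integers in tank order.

Step 1: flows [0->1,0->2,0->3] -> levels [5 2 1 8]
Step 2: flows [0->1,0->2,3->0] -> levels [4 3 2 7]
Step 3: flows [0->1,0->2,3->0] -> levels [3 4 3 6]
Step 4: flows [1->0,0=2,3->0] -> levels [5 3 3 5]

Answer: 5 3 3 5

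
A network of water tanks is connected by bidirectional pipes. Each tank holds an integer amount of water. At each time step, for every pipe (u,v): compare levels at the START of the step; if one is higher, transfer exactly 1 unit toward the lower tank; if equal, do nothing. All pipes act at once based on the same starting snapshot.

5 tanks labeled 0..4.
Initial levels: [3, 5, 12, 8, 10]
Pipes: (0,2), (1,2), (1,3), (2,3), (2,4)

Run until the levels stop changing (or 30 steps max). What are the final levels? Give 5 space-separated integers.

Step 1: flows [2->0,2->1,3->1,2->3,2->4] -> levels [4 7 8 8 11]
Step 2: flows [2->0,2->1,3->1,2=3,4->2] -> levels [5 9 7 7 10]
Step 3: flows [2->0,1->2,1->3,2=3,4->2] -> levels [6 7 8 8 9]
Step 4: flows [2->0,2->1,3->1,2=3,4->2] -> levels [7 9 7 7 8]
Step 5: flows [0=2,1->2,1->3,2=3,4->2] -> levels [7 7 9 8 7]
Step 6: flows [2->0,2->1,3->1,2->3,2->4] -> levels [8 9 5 8 8]
Step 7: flows [0->2,1->2,1->3,3->2,4->2] -> levels [7 7 9 8 7]
  -> period-2 cycle: step 7 state = step 5 state; never stabilizes
  -> state at step 30: (30-5) mod 2 = 1, same as step 6 -> [8 9 5 8 8]

Answer: 8 9 5 8 8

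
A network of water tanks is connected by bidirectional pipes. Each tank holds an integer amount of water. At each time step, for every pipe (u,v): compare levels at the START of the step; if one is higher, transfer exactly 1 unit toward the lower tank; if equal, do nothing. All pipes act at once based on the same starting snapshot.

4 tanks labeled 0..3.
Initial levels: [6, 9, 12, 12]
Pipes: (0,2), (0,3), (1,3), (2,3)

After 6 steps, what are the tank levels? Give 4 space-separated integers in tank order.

Answer: 10 9 9 11

Derivation:
Step 1: flows [2->0,3->0,3->1,2=3] -> levels [8 10 11 10]
Step 2: flows [2->0,3->0,1=3,2->3] -> levels [10 10 9 10]
Step 3: flows [0->2,0=3,1=3,3->2] -> levels [9 10 11 9]
Step 4: flows [2->0,0=3,1->3,2->3] -> levels [10 9 9 11]
Step 5: flows [0->2,3->0,3->1,3->2] -> levels [10 10 11 8]
Step 6: flows [2->0,0->3,1->3,2->3] -> levels [10 9 9 11]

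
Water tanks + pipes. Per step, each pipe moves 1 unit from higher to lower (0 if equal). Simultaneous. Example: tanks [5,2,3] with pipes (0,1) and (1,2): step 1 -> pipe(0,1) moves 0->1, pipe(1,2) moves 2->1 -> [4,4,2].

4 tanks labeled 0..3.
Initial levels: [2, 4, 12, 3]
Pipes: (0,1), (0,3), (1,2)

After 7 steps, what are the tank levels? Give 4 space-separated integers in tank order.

Answer: 6 5 6 4

Derivation:
Step 1: flows [1->0,3->0,2->1] -> levels [4 4 11 2]
Step 2: flows [0=1,0->3,2->1] -> levels [3 5 10 3]
Step 3: flows [1->0,0=3,2->1] -> levels [4 5 9 3]
Step 4: flows [1->0,0->3,2->1] -> levels [4 5 8 4]
Step 5: flows [1->0,0=3,2->1] -> levels [5 5 7 4]
Step 6: flows [0=1,0->3,2->1] -> levels [4 6 6 5]
Step 7: flows [1->0,3->0,1=2] -> levels [6 5 6 4]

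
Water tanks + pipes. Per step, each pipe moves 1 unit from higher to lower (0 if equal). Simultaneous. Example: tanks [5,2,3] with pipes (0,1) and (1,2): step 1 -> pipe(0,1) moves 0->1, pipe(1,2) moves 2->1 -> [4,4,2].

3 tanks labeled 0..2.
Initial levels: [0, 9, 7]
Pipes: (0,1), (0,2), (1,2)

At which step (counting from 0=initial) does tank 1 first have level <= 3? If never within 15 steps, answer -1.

Answer: -1

Derivation:
Step 1: flows [1->0,2->0,1->2] -> levels [2 7 7]
Step 2: flows [1->0,2->0,1=2] -> levels [4 6 6]
Step 3: flows [1->0,2->0,1=2] -> levels [6 5 5]
Step 4: flows [0->1,0->2,1=2] -> levels [4 6 6]
  -> period-2 cycle (repeats step 2); tank 1 never drops to <=3
Tank 1 never reaches <=3 within 15 steps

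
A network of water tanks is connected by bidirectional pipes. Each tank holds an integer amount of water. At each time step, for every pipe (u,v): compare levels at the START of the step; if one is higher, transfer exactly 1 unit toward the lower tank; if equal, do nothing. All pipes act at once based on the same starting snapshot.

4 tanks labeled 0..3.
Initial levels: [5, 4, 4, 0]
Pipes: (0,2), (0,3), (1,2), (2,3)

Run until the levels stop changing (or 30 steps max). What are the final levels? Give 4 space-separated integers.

Answer: 3 4 2 4

Derivation:
Step 1: flows [0->2,0->3,1=2,2->3] -> levels [3 4 4 2]
Step 2: flows [2->0,0->3,1=2,2->3] -> levels [3 4 2 4]
Step 3: flows [0->2,3->0,1->2,3->2] -> levels [3 3 5 2]
Step 4: flows [2->0,0->3,2->1,2->3] -> levels [3 4 2 4]
  -> period-2 cycle: step 4 state = step 2 state; never stabilizes
  -> state at step 30: (30-2) mod 2 = 0, same as step 2 -> [3 4 2 4]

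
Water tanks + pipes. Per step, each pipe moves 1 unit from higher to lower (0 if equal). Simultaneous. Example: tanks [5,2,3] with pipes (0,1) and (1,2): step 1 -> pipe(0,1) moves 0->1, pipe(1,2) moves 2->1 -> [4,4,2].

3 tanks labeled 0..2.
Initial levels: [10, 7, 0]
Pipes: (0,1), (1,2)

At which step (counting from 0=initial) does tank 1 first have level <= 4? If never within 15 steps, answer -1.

Answer: -1

Derivation:
Step 1: flows [0->1,1->2] -> levels [9 7 1]
Step 2: flows [0->1,1->2] -> levels [8 7 2]
Step 3: flows [0->1,1->2] -> levels [7 7 3]
Step 4: flows [0=1,1->2] -> levels [7 6 4]
Step 5: flows [0->1,1->2] -> levels [6 6 5]
Step 6: flows [0=1,1->2] -> levels [6 5 6]
Step 7: flows [0->1,2->1] -> levels [5 7 5]
Step 8: flows [1->0,1->2] -> levels [6 5 6]
  -> period-2 cycle (repeats step 6); tank 1 never drops to <=4
Tank 1 never reaches <=4 within 15 steps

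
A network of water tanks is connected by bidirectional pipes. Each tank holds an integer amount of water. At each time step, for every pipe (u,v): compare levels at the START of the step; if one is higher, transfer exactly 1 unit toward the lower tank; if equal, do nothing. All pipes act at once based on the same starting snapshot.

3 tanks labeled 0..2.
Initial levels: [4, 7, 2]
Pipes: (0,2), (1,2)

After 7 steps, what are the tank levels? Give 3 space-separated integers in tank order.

Step 1: flows [0->2,1->2] -> levels [3 6 4]
Step 2: flows [2->0,1->2] -> levels [4 5 4]
Step 3: flows [0=2,1->2] -> levels [4 4 5]
Step 4: flows [2->0,2->1] -> levels [5 5 3]
Step 5: flows [0->2,1->2] -> levels [4 4 5]
  -> period-2 cycle: step 5 state = step 3 state
  -> state at step 7: (7-3) mod 2 = 0, same as step 3 -> [4 4 5]

Answer: 4 4 5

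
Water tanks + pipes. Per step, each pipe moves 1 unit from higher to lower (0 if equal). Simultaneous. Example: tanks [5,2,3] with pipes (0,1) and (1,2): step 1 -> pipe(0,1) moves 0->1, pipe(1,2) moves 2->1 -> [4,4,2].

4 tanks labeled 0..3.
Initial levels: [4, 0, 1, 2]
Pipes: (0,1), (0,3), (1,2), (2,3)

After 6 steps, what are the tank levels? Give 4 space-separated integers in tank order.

Answer: 2 1 3 1

Derivation:
Step 1: flows [0->1,0->3,2->1,3->2] -> levels [2 2 1 2]
Step 2: flows [0=1,0=3,1->2,3->2] -> levels [2 1 3 1]
Step 3: flows [0->1,0->3,2->1,2->3] -> levels [0 3 1 3]
Step 4: flows [1->0,3->0,1->2,3->2] -> levels [2 1 3 1]
  -> period-2 cycle: step 4 state = step 2 state
  -> state at step 6: (6-2) mod 2 = 0, same as step 2 -> [2 1 3 1]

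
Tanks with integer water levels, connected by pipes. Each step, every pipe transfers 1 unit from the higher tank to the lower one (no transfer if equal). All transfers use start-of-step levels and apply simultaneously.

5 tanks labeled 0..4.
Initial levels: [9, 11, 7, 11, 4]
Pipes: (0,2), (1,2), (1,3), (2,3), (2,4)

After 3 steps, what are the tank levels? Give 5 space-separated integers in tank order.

Answer: 9 9 8 9 7

Derivation:
Step 1: flows [0->2,1->2,1=3,3->2,2->4] -> levels [8 10 9 10 5]
Step 2: flows [2->0,1->2,1=3,3->2,2->4] -> levels [9 9 9 9 6]
Step 3: flows [0=2,1=2,1=3,2=3,2->4] -> levels [9 9 8 9 7]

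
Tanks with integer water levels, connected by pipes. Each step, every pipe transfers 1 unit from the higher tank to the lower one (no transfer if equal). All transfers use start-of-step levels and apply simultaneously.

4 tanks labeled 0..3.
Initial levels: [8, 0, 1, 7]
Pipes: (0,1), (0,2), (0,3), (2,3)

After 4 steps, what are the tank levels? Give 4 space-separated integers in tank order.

Step 1: flows [0->1,0->2,0->3,3->2] -> levels [5 1 3 7]
Step 2: flows [0->1,0->2,3->0,3->2] -> levels [4 2 5 5]
Step 3: flows [0->1,2->0,3->0,2=3] -> levels [5 3 4 4]
Step 4: flows [0->1,0->2,0->3,2=3] -> levels [2 4 5 5]

Answer: 2 4 5 5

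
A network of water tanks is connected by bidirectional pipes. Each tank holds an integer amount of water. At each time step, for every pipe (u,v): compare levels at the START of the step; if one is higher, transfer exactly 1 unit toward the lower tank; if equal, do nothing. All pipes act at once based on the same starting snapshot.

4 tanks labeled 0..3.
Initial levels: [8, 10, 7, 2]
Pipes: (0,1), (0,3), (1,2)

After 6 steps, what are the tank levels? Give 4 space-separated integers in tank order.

Answer: 5 8 7 7

Derivation:
Step 1: flows [1->0,0->3,1->2] -> levels [8 8 8 3]
Step 2: flows [0=1,0->3,1=2] -> levels [7 8 8 4]
Step 3: flows [1->0,0->3,1=2] -> levels [7 7 8 5]
Step 4: flows [0=1,0->3,2->1] -> levels [6 8 7 6]
Step 5: flows [1->0,0=3,1->2] -> levels [7 6 8 6]
Step 6: flows [0->1,0->3,2->1] -> levels [5 8 7 7]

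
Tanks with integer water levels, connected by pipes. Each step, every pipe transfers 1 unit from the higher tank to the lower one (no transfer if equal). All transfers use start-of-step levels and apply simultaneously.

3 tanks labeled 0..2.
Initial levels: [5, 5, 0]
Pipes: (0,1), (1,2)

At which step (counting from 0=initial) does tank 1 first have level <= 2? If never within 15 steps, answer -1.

Answer: 5

Derivation:
Step 1: flows [0=1,1->2] -> levels [5 4 1]
Step 2: flows [0->1,1->2] -> levels [4 4 2]
Step 3: flows [0=1,1->2] -> levels [4 3 3]
Step 4: flows [0->1,1=2] -> levels [3 4 3]
Step 5: flows [1->0,1->2] -> levels [4 2 4]
Tank 1 first reaches <=2 at step 5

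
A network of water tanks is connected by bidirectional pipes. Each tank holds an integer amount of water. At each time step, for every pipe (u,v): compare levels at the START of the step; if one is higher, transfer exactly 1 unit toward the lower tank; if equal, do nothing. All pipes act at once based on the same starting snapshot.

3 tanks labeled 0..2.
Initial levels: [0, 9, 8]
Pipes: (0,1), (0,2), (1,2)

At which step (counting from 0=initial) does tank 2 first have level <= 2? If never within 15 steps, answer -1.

Step 1: flows [1->0,2->0,1->2] -> levels [2 7 8]
Step 2: flows [1->0,2->0,2->1] -> levels [4 7 6]
Step 3: flows [1->0,2->0,1->2] -> levels [6 5 6]
Step 4: flows [0->1,0=2,2->1] -> levels [5 7 5]
Step 5: flows [1->0,0=2,1->2] -> levels [6 5 6]
  -> period-2 cycle (repeats step 3); tank 2 never drops to <=2
Tank 2 never reaches <=2 within 15 steps

Answer: -1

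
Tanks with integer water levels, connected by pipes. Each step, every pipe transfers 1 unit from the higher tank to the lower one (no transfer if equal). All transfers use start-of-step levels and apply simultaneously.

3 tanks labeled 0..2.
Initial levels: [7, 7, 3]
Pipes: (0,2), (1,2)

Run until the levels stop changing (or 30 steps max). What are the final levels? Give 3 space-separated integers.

Answer: 5 5 7

Derivation:
Step 1: flows [0->2,1->2] -> levels [6 6 5]
Step 2: flows [0->2,1->2] -> levels [5 5 7]
Step 3: flows [2->0,2->1] -> levels [6 6 5]
  -> period-2 cycle: step 3 state = step 1 state; never stabilizes
  -> state at step 30: (30-1) mod 2 = 1, same as step 2 -> [5 5 7]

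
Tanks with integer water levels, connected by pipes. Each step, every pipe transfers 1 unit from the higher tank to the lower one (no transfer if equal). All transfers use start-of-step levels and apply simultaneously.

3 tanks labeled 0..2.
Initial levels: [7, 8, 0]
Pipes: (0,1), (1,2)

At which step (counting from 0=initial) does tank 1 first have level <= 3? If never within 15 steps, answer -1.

Answer: -1

Derivation:
Step 1: flows [1->0,1->2] -> levels [8 6 1]
Step 2: flows [0->1,1->2] -> levels [7 6 2]
Step 3: flows [0->1,1->2] -> levels [6 6 3]
Step 4: flows [0=1,1->2] -> levels [6 5 4]
Step 5: flows [0->1,1->2] -> levels [5 5 5]
Step 6: flows [0=1,1=2] -> levels [5 5 5]
  -> stable; tank 1 stays at 5 > 3
Tank 1 never reaches <=3 within 15 steps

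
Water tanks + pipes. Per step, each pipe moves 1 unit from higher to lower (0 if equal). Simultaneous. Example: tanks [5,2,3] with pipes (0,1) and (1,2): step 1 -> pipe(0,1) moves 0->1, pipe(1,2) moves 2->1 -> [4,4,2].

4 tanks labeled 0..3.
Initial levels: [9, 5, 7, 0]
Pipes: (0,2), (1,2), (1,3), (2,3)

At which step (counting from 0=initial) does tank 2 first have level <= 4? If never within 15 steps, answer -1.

Answer: 5

Derivation:
Step 1: flows [0->2,2->1,1->3,2->3] -> levels [8 5 6 2]
Step 2: flows [0->2,2->1,1->3,2->3] -> levels [7 5 5 4]
Step 3: flows [0->2,1=2,1->3,2->3] -> levels [6 4 5 6]
Step 4: flows [0->2,2->1,3->1,3->2] -> levels [5 6 6 4]
Step 5: flows [2->0,1=2,1->3,2->3] -> levels [6 5 4 6]
Tank 2 first reaches <=4 at step 5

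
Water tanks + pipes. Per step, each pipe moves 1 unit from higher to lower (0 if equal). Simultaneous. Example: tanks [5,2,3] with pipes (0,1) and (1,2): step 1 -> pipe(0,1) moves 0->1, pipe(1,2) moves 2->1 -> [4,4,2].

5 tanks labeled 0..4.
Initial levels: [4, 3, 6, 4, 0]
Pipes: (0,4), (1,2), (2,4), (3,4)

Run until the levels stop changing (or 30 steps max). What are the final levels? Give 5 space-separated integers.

Step 1: flows [0->4,2->1,2->4,3->4] -> levels [3 4 4 3 3]
Step 2: flows [0=4,1=2,2->4,3=4] -> levels [3 4 3 3 4]
Step 3: flows [4->0,1->2,4->2,4->3] -> levels [4 3 5 4 1]
Step 4: flows [0->4,2->1,2->4,3->4] -> levels [3 4 3 3 4]
  -> period-2 cycle: step 4 state = step 2 state; never stabilizes
  -> state at step 30: (30-2) mod 2 = 0, same as step 2 -> [3 4 3 3 4]

Answer: 3 4 3 3 4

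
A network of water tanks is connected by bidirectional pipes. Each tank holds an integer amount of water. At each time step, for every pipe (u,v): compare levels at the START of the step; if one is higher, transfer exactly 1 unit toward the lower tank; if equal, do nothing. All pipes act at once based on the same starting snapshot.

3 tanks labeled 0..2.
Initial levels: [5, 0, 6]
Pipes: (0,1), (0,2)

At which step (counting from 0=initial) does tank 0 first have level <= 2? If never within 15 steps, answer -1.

Step 1: flows [0->1,2->0] -> levels [5 1 5]
Step 2: flows [0->1,0=2] -> levels [4 2 5]
Step 3: flows [0->1,2->0] -> levels [4 3 4]
Step 4: flows [0->1,0=2] -> levels [3 4 4]
Step 5: flows [1->0,2->0] -> levels [5 3 3]
Step 6: flows [0->1,0->2] -> levels [3 4 4]
  -> period-2 cycle (repeats step 4); tank 0 never drops to <=2
Tank 0 never reaches <=2 within 15 steps

Answer: -1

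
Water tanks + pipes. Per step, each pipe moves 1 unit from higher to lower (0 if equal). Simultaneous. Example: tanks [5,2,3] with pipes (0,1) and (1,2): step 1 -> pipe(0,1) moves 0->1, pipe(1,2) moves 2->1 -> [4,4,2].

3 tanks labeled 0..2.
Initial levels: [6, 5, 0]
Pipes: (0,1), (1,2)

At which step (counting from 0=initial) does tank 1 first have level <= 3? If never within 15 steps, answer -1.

Answer: 4

Derivation:
Step 1: flows [0->1,1->2] -> levels [5 5 1]
Step 2: flows [0=1,1->2] -> levels [5 4 2]
Step 3: flows [0->1,1->2] -> levels [4 4 3]
Step 4: flows [0=1,1->2] -> levels [4 3 4]
Tank 1 first reaches <=3 at step 4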